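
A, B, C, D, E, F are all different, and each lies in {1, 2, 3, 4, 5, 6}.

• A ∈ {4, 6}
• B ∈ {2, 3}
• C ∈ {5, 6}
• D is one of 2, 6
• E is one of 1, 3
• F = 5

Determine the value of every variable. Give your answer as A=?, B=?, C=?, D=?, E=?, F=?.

F's domain is down to {5}, so F = 5. Remove 5 from C.
C must be 6 (only option left). Strike 6 from A, D.
D has just one choice, so D = 2. So B can't be 2.
A has just one choice, so A = 4.
B must be 3 (only option left). Eliminate 3 elsewhere: E.
E must be 1 (only option left).

A=4, B=3, C=6, D=2, E=1, F=5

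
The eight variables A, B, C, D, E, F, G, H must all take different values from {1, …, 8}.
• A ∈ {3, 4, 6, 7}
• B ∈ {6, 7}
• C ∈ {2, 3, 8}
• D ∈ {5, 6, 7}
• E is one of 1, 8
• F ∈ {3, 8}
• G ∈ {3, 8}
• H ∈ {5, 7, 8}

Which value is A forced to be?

Among the 8 variables, 1 fits only E (and all 8 values in {1, 2, 3, 4, 5, 6, 7, 8} must be used), so E = 1.
Among the 7 still-open variables, 2 fits only C (and all 7 values in {2, 3, 4, 5, 6, 7, 8} must be used), so C = 2.
The 6 still-open variables together cover exactly {3, 4, 5, 6, 7, 8} — 6 values for 6 variables — and 4 appears only in A's list, so A = 4.

4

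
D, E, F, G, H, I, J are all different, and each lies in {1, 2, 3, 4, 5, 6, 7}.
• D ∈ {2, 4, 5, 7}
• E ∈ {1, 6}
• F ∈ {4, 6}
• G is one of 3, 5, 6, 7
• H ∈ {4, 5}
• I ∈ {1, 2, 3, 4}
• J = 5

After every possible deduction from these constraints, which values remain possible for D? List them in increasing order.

J's domain is down to {5}, so J = 5. Strike 5 from D, G, H.
H's domain is down to {4}, so H = 4. So D, F, I can't be 4.
That leaves F = 6. So E, G can't be 6.
E's domain is down to {1}, so E = 1. So I can't be 1.
No further eliminations apply; D can still be any of 2, 7.

2, 7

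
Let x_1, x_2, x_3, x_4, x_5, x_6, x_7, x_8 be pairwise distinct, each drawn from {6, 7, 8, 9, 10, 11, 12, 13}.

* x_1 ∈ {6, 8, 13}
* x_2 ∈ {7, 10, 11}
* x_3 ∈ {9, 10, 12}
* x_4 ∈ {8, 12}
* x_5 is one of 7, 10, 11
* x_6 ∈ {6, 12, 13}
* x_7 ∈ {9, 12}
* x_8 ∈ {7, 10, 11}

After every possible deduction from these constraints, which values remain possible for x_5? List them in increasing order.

x_2, x_5, x_8 between them cover only {7, 10, 11} — a naked triple. Remove those values from x_3.
x_3 and x_7 between them cover only {9, 12} — a naked pair. Remove those values from x_4, x_6.
x_4's domain is down to {8}, so x_4 = 8. Strike 8 from x_1.
No further eliminations apply; x_5 can still be any of 7, 10, 11.

7, 10, 11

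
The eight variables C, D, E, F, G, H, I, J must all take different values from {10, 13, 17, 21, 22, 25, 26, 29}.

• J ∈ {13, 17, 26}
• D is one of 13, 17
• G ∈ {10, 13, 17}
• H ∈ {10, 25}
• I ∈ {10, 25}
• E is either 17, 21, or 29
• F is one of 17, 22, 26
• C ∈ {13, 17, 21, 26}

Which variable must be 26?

Among the 8 variables, 22 fits only F (and all 8 values in {10, 13, 17, 21, 22, 25, 26, 29} must be used), so F = 22.
Among the 7 still-open variables, 29 fits only E (and all 7 values in {10, 13, 17, 21, 25, 26, 29} must be used), so E = 29.
The 6 still-open variables draw from only 6 values {10, 13, 17, 21, 25, 26}, so each is used; only C can be 21, hence C = 21.
Among the 5 still-open variables, 26 fits only J (and all 5 values in {10, 13, 17, 25, 26} must be used), so J = 26.

J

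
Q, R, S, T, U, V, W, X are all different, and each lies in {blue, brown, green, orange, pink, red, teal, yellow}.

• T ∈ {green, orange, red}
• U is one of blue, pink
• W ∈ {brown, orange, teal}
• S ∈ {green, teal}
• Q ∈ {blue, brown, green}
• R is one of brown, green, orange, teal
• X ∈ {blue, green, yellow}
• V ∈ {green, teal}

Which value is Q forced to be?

blue

The 8 variables draw from only 8 values {blue, brown, green, orange, pink, red, teal, yellow}, so each is used; only U can be pink, hence U = pink.
The 7 still-open variables together cover exactly {blue, brown, green, orange, red, teal, yellow} — 7 values for 7 variables — and red appears only in T's list, so T = red.
Among the 6 still-open variables, yellow fits only X (and all 6 values in {blue, brown, green, orange, teal, yellow} must be used), so X = yellow.
Among the 5 still-open variables, blue fits only Q (and all 5 values in {blue, brown, green, orange, teal} must be used), so Q = blue.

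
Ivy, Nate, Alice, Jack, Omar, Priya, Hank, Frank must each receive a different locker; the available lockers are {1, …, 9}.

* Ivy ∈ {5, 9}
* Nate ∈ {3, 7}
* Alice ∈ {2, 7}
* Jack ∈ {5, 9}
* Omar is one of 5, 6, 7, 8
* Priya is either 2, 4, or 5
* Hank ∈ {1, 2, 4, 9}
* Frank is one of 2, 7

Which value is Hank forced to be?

1

Ivy and Jack between them cover only {5, 9} — a naked pair. Remove those values from Omar, Priya, Hank.
Alice and Frank share exactly the 2 values {2, 7}; by pigeonhole those values go to them, so strike 2, 7 from Nate, Omar, Priya, Hank.
That leaves Nate = 3.
Priya's domain is down to {4}, so Priya = 4. Remove 4 from Hank.
So Hank = 1.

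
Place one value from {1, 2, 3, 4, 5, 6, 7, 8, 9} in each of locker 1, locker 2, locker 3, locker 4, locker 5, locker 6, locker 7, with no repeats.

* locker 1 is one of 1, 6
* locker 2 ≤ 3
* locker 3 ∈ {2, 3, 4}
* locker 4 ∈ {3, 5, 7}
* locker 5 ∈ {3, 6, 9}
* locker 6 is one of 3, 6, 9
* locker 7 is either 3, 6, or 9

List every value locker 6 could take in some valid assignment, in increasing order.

3, 6, 9

locker 5, locker 6, locker 7 between them cover only {3, 6, 9} — a naked triple. Remove those values from locker 1, locker 2, locker 3, locker 4.
locker 1 has just one choice, so locker 1 = 1. Strike 1 from locker 2.
locker 2 must be 2 (only option left). So locker 3 can't be 2.
locker 3's domain is down to {4}, so locker 3 = 4.
No further eliminations apply; locker 6 can still be any of 3, 6, 9.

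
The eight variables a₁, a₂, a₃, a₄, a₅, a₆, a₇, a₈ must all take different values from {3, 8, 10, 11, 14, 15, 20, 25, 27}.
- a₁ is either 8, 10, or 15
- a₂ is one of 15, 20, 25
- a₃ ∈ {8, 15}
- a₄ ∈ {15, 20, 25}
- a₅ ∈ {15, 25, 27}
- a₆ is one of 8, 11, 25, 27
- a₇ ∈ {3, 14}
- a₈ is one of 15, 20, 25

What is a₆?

11

a₂, a₄, a₈ between them cover only {15, 20, 25} — a naked triple. Remove those values from a₁, a₃, a₅, a₆.
a₃ has just one choice, so a₃ = 8. So a₁, a₆ can't be 8.
That leaves a₅ = 27. So a₆ can't be 27.
So a₆ = 11.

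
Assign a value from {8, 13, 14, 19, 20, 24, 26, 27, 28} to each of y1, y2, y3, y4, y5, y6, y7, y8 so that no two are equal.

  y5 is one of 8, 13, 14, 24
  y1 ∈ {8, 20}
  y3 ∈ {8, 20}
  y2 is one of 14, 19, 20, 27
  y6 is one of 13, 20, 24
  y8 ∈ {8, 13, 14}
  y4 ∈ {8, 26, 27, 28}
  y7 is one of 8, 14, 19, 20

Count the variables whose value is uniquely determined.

y1 and y3 share exactly the 2 values {8, 20}; by pigeonhole those values go to them, so strike 8, 20 from y2, y4, y5, y6, y7, y8.
The 3 variables y5, y6, y8 are confined to {13, 14, 24}, which locks those values in; drop them from y2, y7.
y7's domain is down to {19}, so y7 = 19. So y2 can't be 19.
y2 has just one choice, so y2 = 27. So y4 can't be 27.
Determined: y2=27, y7=19. The other variables each still have more than one consistent value. That makes 2.

2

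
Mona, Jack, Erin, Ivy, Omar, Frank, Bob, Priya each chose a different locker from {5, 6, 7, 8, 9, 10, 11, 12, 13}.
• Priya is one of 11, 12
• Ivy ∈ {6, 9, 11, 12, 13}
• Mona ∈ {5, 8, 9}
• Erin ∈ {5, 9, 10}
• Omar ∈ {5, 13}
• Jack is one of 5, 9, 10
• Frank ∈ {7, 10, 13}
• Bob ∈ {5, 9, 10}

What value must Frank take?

7

The 3 variables Jack, Erin, Bob are confined to {5, 9, 10}, which locks those values in; drop them from Mona, Ivy, Omar, Frank.
Mona's domain is down to {8}, so Mona = 8.
Omar's domain is down to {13}, so Omar = 13. So Ivy, Frank can't be 13.
So Frank = 7.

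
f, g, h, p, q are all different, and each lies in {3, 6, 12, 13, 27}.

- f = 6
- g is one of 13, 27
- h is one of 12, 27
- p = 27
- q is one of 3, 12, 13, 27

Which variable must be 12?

f's domain is down to {6}, so f = 6.
p's domain is down to {27}, so p = 27. Remove 27 from g, h, q.
So 12 goes to h.

h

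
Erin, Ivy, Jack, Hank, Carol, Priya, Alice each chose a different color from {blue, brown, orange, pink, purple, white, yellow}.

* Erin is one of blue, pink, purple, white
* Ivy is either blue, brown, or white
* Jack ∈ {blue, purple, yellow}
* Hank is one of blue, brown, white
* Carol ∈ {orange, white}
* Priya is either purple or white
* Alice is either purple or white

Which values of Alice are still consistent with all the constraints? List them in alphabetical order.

purple, white

Among the 7 variables, orange fits only Carol (and all 7 values in {blue, brown, orange, pink, purple, white, yellow} must be used), so Carol = orange.
The 6 still-open variables draw from only 6 values {blue, brown, pink, purple, white, yellow}, so each is used; only Erin can be pink, hence Erin = pink.
Among the 5 still-open variables, yellow fits only Jack (and all 5 values in {blue, brown, purple, white, yellow} must be used), so Jack = yellow.
The 2 variables Priya and Alice are confined to {purple, white}, which locks those values in; drop them from Ivy, Hank.
No further eliminations apply; Alice can still be any of purple, white.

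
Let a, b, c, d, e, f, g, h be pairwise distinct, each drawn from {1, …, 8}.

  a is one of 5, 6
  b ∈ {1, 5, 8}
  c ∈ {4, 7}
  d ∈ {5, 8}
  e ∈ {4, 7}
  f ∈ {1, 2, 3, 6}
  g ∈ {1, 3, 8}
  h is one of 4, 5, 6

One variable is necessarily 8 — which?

d

The 8 variables draw from only 8 values {1, 2, 3, 4, 5, 6, 7, 8}, so each is used; only f can be 2, hence f = 2.
The 7 still-open variables draw from only 7 values {1, 3, 4, 5, 6, 7, 8}, so each is used; only g can be 3, hence g = 3.
The 6 still-open variables draw from only 6 values {1, 4, 5, 6, 7, 8}, so each is used; only b can be 1, hence b = 1.
The 5 still-open variables draw from only 5 values {4, 5, 6, 7, 8}, so each is used; only d can be 8, hence d = 8.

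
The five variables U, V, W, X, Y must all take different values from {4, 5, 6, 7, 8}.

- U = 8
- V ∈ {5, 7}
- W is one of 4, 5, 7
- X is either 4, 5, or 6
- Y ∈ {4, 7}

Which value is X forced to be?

U's domain is down to {8}, so U = 8.
The 4 still-open variables draw from only 4 values {4, 5, 6, 7}, so each is used; only X can be 6, hence X = 6.

6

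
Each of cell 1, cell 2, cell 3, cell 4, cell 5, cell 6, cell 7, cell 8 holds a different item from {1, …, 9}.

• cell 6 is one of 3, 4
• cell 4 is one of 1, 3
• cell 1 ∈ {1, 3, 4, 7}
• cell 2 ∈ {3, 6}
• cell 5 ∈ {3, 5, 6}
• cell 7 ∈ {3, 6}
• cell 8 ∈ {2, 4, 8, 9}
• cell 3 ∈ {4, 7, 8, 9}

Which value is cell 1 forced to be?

cell 2 and cell 7 share exactly the 2 values {3, 6}; by pigeonhole those values go to them, so strike 3, 6 from cell 1, cell 4, cell 5, cell 6.
cell 4 must be 1 (only option left). Eliminate 1 elsewhere: cell 1.
cell 5 must be 5 (only option left).
cell 6's domain is down to {4}, so cell 6 = 4. Strike 4 from cell 1, cell 3, cell 8.
So cell 1 = 7.

7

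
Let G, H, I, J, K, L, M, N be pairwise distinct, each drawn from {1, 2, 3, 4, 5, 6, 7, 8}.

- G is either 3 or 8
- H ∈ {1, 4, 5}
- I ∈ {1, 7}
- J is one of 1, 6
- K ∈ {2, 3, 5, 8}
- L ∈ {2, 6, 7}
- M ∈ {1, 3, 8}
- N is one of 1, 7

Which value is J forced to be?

6

The 8 variables together cover exactly {1, 2, 3, 4, 5, 6, 7, 8} — 8 values for 8 variables — and 4 appears only in H's list, so H = 4.
Among the 7 still-open variables, 5 fits only K (and all 7 values in {1, 2, 3, 5, 6, 7, 8} must be used), so K = 5.
Among the 6 still-open variables, 2 fits only L (and all 6 values in {1, 2, 3, 6, 7, 8} must be used), so L = 2.
The 5 still-open variables draw from only 5 values {1, 3, 6, 7, 8}, so each is used; only J can be 6, hence J = 6.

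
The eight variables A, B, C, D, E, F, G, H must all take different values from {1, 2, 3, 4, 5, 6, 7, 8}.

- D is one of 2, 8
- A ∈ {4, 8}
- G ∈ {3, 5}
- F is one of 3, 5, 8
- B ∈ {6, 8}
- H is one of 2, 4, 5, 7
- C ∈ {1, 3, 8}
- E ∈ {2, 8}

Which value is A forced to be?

The 8 variables draw from only 8 values {1, 2, 3, 4, 5, 6, 7, 8}, so each is used; only C can be 1, hence C = 1.
Among the 7 still-open variables, 6 fits only B (and all 7 values in {2, 3, 4, 5, 6, 7, 8} must be used), so B = 6.
Among the 6 still-open variables, 7 fits only H (and all 6 values in {2, 3, 4, 5, 7, 8} must be used), so H = 7.
The 5 still-open variables draw from only 5 values {2, 3, 4, 5, 8}, so each is used; only A can be 4, hence A = 4.

4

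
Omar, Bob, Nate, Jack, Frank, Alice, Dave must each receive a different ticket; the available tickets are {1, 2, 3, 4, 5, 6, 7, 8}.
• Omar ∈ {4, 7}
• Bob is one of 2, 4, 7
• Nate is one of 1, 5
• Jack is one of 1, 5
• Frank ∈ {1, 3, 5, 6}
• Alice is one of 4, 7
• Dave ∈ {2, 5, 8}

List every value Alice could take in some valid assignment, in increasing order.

Omar and Alice between them cover only {4, 7} — a naked pair. Remove those values from Bob.
Bob's domain is down to {2}, so Bob = 2. So Dave can't be 2.
Nate and Jack share exactly the 2 values {1, 5}; by pigeonhole those values go to them, so strike 1, 5 from Frank, Dave.
Dave's domain is down to {8}, so Dave = 8.
No further eliminations apply; Alice can still be any of 4, 7.

4, 7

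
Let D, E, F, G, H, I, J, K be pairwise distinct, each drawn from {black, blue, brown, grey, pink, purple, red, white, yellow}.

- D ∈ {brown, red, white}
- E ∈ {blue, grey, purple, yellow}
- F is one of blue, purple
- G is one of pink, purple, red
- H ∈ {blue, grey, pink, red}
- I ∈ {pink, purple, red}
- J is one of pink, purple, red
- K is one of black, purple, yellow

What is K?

black

G, I, J between them cover only {pink, purple, red} — a naked triple. Remove those values from D, E, F, H, K.
F must be blue (only option left). Remove blue from E, H.
H has just one choice, so H = grey. Remove grey from E.
That leaves E = yellow. Eliminate yellow elsewhere: K.
So K = black.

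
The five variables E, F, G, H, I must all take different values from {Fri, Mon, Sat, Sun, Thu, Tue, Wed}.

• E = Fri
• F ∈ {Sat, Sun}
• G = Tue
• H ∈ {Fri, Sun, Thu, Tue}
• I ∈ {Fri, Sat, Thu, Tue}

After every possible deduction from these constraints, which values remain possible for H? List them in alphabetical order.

Sun, Thu

E must be Fri (only option left). Remove Fri from H, I.
G's domain is down to {Tue}, so G = Tue. Strike Tue from H, I.
No further eliminations apply; H can still be any of Sun, Thu.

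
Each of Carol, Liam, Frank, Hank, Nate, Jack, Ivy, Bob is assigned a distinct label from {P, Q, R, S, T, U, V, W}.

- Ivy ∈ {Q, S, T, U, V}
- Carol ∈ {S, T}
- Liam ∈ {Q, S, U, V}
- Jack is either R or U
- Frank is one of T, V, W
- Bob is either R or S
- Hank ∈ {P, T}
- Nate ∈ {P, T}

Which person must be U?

Jack

Among the 8 variables, W fits only Frank (and all 8 values in {P, Q, R, S, T, U, V, W} must be used), so Frank = W.
The 2 variables Hank and Nate are confined to {P, T}, which locks those values in; drop them from Carol, Ivy.
Carol must be S (only option left). Strike S from Liam, Ivy, Bob.
Bob must be R (only option left). Eliminate R elsewhere: Jack.
So U goes to Jack.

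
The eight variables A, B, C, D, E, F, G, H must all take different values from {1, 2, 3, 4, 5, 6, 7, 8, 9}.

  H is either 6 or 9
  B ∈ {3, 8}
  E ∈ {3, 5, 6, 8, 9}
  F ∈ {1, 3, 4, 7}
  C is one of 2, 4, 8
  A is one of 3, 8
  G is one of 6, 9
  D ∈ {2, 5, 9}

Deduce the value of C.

A and B share exactly the 2 values {3, 8}; by pigeonhole those values go to them, so strike 3, 8 from C, E, F.
G and H share exactly the 2 values {6, 9}; by pigeonhole those values go to them, so strike 6, 9 from D, E.
E must be 5 (only option left). Remove 5 from D.
D has just one choice, so D = 2. Eliminate 2 elsewhere: C.
So C = 4.

4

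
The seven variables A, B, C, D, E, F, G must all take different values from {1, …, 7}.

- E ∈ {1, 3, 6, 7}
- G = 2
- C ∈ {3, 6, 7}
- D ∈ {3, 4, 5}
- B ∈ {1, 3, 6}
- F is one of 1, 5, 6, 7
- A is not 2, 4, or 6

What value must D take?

G's domain is down to {2}, so G = 2.
Among the 6 still-open variables, 4 fits only D (and all 6 values in {1, 3, 4, 5, 6, 7} must be used), so D = 4.

4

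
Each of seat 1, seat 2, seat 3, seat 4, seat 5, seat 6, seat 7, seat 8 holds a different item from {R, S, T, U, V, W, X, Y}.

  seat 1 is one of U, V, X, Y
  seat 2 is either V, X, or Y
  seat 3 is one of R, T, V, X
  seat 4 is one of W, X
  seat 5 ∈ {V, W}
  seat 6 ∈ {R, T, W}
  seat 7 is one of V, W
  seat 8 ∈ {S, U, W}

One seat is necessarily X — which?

Among the 8 variables, S fits only seat 8 (and all 8 values in {R, S, T, U, V, W, X, Y} must be used), so seat 8 = S.
Among the 7 still-open variables, U fits only seat 1 (and all 7 values in {R, T, U, V, W, X, Y} must be used), so seat 1 = U.
The 6 still-open variables together cover exactly {R, T, V, W, X, Y} — 6 values for 6 variables — and Y appears only in seat 2's list, so seat 2 = Y.
seat 5 and seat 7 share exactly the 2 values {V, W}; by pigeonhole those values go to them, so strike V, W from seat 3, seat 4, seat 6.
So X goes to seat 4.

seat 4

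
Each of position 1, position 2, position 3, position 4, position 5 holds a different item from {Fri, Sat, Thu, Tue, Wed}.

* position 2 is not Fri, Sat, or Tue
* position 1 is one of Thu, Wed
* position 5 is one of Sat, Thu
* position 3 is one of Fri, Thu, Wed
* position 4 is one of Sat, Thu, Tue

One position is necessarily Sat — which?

position 5

The 5 variables draw from only 5 values {Fri, Sat, Thu, Tue, Wed}, so each is used; only position 3 can be Fri, hence position 3 = Fri.
Among the 4 still-open variables, Tue fits only position 4 (and all 4 values in {Sat, Thu, Tue, Wed} must be used), so position 4 = Tue.
Among the 3 still-open variables, Sat fits only position 5 (and all 3 values in {Sat, Thu, Wed} must be used), so position 5 = Sat.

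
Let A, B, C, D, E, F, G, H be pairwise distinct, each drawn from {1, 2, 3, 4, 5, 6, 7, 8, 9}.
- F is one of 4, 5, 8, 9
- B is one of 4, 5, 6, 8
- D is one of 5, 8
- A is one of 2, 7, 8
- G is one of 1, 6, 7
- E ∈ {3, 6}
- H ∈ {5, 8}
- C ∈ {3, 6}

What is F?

C and E between them cover only {3, 6} — a naked pair. Remove those values from B, G.
The 2 variables D and H are confined to {5, 8}, which locks those values in; drop them from A, B, F.
B's domain is down to {4}, so B = 4. Strike 4 from F.
So F = 9.

9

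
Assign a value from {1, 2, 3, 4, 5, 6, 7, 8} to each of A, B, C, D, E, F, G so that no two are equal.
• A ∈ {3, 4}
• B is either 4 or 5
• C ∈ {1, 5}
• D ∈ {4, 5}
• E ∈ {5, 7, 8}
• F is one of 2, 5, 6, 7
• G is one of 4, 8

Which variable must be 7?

B and D between them cover only {4, 5} — a naked pair. Remove those values from A, C, E, F, G.
That leaves A = 3.
That leaves C = 1.
G must be 8 (only option left). Remove 8 from E.
So 7 goes to E.

E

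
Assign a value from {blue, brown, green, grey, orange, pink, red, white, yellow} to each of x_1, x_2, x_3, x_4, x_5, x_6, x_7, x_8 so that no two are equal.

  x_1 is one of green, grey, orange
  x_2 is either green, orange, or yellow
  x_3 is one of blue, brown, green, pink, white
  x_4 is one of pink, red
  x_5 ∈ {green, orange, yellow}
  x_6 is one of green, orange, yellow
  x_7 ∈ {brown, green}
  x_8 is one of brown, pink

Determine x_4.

x_2, x_5, x_6 between them cover only {green, orange, yellow} — a naked triple. Remove those values from x_1, x_3, x_7.
That leaves x_1 = grey.
x_7 has just one choice, so x_7 = brown. Eliminate brown elsewhere: x_3, x_8.
x_8's domain is down to {pink}, so x_8 = pink. So x_3, x_4 can't be pink.
So x_4 = red.

red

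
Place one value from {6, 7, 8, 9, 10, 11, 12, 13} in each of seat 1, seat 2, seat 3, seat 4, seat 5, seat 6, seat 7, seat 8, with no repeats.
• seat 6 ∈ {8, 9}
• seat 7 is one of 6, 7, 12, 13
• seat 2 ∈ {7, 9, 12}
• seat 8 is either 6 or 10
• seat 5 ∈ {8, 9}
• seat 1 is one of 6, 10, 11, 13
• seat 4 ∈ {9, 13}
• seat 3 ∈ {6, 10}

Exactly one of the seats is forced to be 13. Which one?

The 8 variables together cover exactly {6, 7, 8, 9, 10, 11, 12, 13} — 8 values for 8 variables — and 11 appears only in seat 1's list, so seat 1 = 11.
The 2 variables seat 3 and seat 8 are confined to {6, 10}, which locks those values in; drop them from seat 7.
The 2 variables seat 5 and seat 6 are confined to {8, 9}, which locks those values in; drop them from seat 2, seat 4.
So 13 goes to seat 4.

seat 4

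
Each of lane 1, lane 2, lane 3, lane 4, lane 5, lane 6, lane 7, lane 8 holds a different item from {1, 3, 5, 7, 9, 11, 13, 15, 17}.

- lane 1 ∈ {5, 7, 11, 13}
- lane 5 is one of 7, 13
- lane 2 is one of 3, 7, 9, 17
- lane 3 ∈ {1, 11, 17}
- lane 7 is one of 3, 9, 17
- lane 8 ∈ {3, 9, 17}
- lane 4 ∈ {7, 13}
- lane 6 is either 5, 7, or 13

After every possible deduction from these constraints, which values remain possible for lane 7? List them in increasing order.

3, 9, 17

The 8 variables together cover exactly {1, 3, 5, 7, 9, 11, 13, 17} — 8 values for 8 variables — and 1 appears only in lane 3's list, so lane 3 = 1.
The 7 still-open variables together cover exactly {3, 5, 7, 9, 11, 13, 17} — 7 values for 7 variables — and 11 appears only in lane 1's list, so lane 1 = 11.
Among the 6 still-open variables, 5 fits only lane 6 (and all 6 values in {3, 5, 7, 9, 13, 17} must be used), so lane 6 = 5.
The 2 variables lane 4 and lane 5 are confined to {7, 13}, which locks those values in; drop them from lane 2.
No further eliminations apply; lane 7 can still be any of 3, 9, 17.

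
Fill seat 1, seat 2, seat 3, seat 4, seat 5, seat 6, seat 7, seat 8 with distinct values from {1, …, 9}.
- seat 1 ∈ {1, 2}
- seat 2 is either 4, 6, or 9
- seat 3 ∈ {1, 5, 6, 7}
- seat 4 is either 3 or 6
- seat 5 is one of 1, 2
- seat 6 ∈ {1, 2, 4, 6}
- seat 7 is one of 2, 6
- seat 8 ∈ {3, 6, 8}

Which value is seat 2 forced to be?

seat 1 and seat 5 between them cover only {1, 2} — a naked pair. Remove those values from seat 3, seat 6, seat 7.
seat 7 has just one choice, so seat 7 = 6. So seat 2, seat 3, seat 4, seat 6, seat 8 can't be 6.
seat 4 must be 3 (only option left). Eliminate 3 elsewhere: seat 8.
seat 6 has just one choice, so seat 6 = 4. Strike 4 from seat 2.
So seat 2 = 9.

9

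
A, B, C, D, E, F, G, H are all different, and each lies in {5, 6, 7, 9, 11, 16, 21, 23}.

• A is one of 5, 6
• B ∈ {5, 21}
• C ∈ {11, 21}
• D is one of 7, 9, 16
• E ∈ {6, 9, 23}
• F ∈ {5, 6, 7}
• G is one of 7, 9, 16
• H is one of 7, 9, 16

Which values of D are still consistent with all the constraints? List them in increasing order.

7, 9, 16

The 8 variables draw from only 8 values {5, 6, 7, 9, 11, 16, 21, 23}, so each is used; only C can be 11, hence C = 11.
The 7 still-open variables draw from only 7 values {5, 6, 7, 9, 16, 21, 23}, so each is used; only B can be 21, hence B = 21.
The 6 still-open variables draw from only 6 values {5, 6, 7, 9, 16, 23}, so each is used; only E can be 23, hence E = 23.
The 3 variables D, G, H are confined to {7, 9, 16}, which locks those values in; drop them from F.
No further eliminations apply; D can still be any of 7, 9, 16.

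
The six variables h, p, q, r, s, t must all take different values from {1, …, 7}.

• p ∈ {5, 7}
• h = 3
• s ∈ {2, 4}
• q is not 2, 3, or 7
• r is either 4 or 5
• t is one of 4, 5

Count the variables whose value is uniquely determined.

3

h has just one choice, so h = 3.
r and t between them cover only {4, 5} — a naked pair. Remove those values from p, q, s.
p's domain is down to {7}, so p = 7.
s has just one choice, so s = 2.
Determined: h=3, p=7, s=2. The other variables each still have more than one consistent value. That makes 3.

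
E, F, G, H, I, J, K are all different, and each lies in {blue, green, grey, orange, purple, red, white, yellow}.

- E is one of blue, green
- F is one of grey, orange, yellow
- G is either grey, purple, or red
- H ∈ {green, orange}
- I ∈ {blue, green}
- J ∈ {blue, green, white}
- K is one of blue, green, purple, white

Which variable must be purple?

The 2 variables E and I are confined to {blue, green}, which locks those values in; drop them from H, J, K.
That leaves H = orange. Eliminate orange elsewhere: F.
J's domain is down to {white}, so J = white. So K can't be white.
So purple goes to K.

K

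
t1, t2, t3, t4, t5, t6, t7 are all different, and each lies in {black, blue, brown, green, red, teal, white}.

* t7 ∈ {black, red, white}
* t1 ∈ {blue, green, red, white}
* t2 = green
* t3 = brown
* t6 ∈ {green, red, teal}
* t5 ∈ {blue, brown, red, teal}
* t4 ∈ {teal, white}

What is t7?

black

t2's domain is down to {green}, so t2 = green. Eliminate green elsewhere: t1, t6.
t3 has just one choice, so t3 = brown. So t5 can't be brown.
Among the 5 still-open variables, black fits only t7 (and all 5 values in {black, blue, red, teal, white} must be used), so t7 = black.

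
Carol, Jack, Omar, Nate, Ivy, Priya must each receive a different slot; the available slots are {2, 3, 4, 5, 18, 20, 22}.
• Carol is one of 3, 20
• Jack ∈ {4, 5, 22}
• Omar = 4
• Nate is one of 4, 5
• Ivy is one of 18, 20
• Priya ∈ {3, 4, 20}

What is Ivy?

18

Omar has just one choice, so Omar = 4. So Jack, Nate, Priya can't be 4.
Nate must be 5 (only option left). So Jack can't be 5.
That leaves Jack = 22.
Among the 3 still-open variables, 18 fits only Ivy (and all 3 values in {3, 18, 20} must be used), so Ivy = 18.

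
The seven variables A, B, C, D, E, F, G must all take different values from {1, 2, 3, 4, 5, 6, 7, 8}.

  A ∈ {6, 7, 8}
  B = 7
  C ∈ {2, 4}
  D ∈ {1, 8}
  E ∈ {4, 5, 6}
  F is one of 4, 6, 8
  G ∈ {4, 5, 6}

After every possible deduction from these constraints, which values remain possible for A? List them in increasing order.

6, 8

B has just one choice, so B = 7. Remove 7 from A.
Among the 6 still-open variables, 1 fits only D (and all 6 values in {1, 2, 4, 5, 6, 8} must be used), so D = 1.
The 5 still-open variables together cover exactly {2, 4, 5, 6, 8} — 5 values for 5 variables — and 2 appears only in C's list, so C = 2.
No further eliminations apply; A can still be any of 6, 8.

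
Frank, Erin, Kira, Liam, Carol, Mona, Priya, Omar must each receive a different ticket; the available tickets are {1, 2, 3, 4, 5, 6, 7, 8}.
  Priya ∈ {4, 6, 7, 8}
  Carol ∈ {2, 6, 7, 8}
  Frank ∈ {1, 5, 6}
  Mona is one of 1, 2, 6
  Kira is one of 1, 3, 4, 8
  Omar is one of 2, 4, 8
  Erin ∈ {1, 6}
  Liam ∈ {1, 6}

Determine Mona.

The 8 variables draw from only 8 values {1, 2, 3, 4, 5, 6, 7, 8}, so each is used; only Kira can be 3, hence Kira = 3.
Among the 7 still-open variables, 5 fits only Frank (and all 7 values in {1, 2, 4, 5, 6, 7, 8} must be used), so Frank = 5.
Erin and Liam share exactly the 2 values {1, 6}; by pigeonhole those values go to them, so strike 1, 6 from Carol, Mona, Priya.
So Mona = 2.

2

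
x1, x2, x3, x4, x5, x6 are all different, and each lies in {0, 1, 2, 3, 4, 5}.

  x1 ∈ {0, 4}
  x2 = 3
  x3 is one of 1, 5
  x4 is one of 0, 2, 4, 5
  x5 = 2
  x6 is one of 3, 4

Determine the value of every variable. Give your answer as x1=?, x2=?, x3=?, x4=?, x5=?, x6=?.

x2's domain is down to {3}, so x2 = 3. Eliminate 3 elsewhere: x6.
x5's domain is down to {2}, so x5 = 2. So x4 can't be 2.
x6 must be 4 (only option left). Eliminate 4 elsewhere: x1, x4.
x1's domain is down to {0}, so x1 = 0. Strike 0 from x4.
That leaves x4 = 5. Strike 5 from x3.
x3 has just one choice, so x3 = 1.

x1=0, x2=3, x3=1, x4=5, x5=2, x6=4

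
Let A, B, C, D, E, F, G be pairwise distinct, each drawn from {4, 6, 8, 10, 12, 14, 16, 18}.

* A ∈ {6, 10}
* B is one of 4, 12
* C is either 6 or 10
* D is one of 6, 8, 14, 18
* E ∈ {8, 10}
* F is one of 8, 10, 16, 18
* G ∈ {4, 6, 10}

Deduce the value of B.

A and C share exactly the 2 values {6, 10}; by pigeonhole those values go to them, so strike 6, 10 from D, E, F, G.
That leaves E = 8. Eliminate 8 elsewhere: D, F.
G has just one choice, so G = 4. So B can't be 4.
So B = 12.

12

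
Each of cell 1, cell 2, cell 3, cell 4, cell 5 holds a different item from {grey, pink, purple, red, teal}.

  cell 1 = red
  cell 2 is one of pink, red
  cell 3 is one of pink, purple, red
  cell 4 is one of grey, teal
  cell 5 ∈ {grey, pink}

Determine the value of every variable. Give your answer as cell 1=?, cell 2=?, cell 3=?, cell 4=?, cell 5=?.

cell 1=red, cell 2=pink, cell 3=purple, cell 4=teal, cell 5=grey

cell 1 must be red (only option left). So cell 2, cell 3 can't be red.
cell 2's domain is down to {pink}, so cell 2 = pink. Remove pink from cell 3, cell 5.
cell 3's domain is down to {purple}, so cell 3 = purple.
That leaves cell 5 = grey. Strike grey from cell 4.
cell 4 must be teal (only option left).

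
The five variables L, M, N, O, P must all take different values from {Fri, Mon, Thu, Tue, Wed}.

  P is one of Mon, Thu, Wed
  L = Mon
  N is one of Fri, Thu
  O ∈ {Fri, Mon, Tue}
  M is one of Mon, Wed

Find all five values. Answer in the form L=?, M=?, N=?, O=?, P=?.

L must be Mon (only option left). So M, O, P can't be Mon.
That leaves M = Wed. Eliminate Wed elsewhere: P.
P has just one choice, so P = Thu. Strike Thu from N.
N must be Fri (only option left). Strike Fri from O.
O's domain is down to {Tue}, so O = Tue.

L=Mon, M=Wed, N=Fri, O=Tue, P=Thu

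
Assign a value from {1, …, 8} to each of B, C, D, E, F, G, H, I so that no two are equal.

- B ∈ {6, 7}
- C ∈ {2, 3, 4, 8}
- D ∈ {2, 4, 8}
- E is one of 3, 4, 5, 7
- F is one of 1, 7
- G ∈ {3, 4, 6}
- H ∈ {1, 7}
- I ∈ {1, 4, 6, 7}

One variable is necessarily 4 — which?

The 8 variables together cover exactly {1, 2, 3, 4, 5, 6, 7, 8} — 8 values for 8 variables — and 5 appears only in E's list, so E = 5.
F and H share exactly the 2 values {1, 7}; by pigeonhole those values go to them, so strike 1, 7 from B, I.
B must be 6 (only option left). Eliminate 6 elsewhere: G, I.
So 4 goes to I.

I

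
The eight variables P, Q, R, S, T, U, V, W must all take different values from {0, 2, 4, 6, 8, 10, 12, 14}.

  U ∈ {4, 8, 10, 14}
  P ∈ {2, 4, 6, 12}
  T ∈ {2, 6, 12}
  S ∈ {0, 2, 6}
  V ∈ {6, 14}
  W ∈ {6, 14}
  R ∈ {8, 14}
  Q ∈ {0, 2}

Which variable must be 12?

T

The 8 variables together cover exactly {0, 2, 4, 6, 8, 10, 12, 14} — 8 values for 8 variables — and 10 appears only in U's list, so U = 10.
The 7 still-open variables draw from only 7 values {0, 2, 4, 6, 8, 12, 14}, so each is used; only P can be 4, hence P = 4.
The 6 still-open variables together cover exactly {0, 2, 6, 8, 12, 14} — 6 values for 6 variables — and 8 appears only in R's list, so R = 8.
The 5 still-open variables together cover exactly {0, 2, 6, 12, 14} — 5 values for 5 variables — and 12 appears only in T's list, so T = 12.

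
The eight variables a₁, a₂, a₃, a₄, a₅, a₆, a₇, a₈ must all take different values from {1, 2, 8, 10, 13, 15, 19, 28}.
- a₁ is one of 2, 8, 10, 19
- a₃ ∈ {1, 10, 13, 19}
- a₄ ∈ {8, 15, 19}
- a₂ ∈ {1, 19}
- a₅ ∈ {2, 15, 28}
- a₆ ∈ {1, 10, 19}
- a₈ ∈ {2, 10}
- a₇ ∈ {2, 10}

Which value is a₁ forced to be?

Among the 8 variables, 13 fits only a₃ (and all 8 values in {1, 2, 8, 10, 13, 15, 19, 28} must be used), so a₃ = 13.
The 7 still-open variables draw from only 7 values {1, 2, 8, 10, 15, 19, 28}, so each is used; only a₅ can be 28, hence a₅ = 28.
Among the 6 still-open variables, 15 fits only a₄ (and all 6 values in {1, 2, 8, 10, 15, 19} must be used), so a₄ = 15.
The 5 still-open variables draw from only 5 values {1, 2, 8, 10, 19}, so each is used; only a₁ can be 8, hence a₁ = 8.

8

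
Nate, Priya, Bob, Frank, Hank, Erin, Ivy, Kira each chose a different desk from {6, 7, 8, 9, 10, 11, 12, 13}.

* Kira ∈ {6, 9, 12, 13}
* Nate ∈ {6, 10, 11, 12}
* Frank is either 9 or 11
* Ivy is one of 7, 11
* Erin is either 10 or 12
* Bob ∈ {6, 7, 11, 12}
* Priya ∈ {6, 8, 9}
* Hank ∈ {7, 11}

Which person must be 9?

The 8 variables together cover exactly {6, 7, 8, 9, 10, 11, 12, 13} — 8 values for 8 variables — and 8 appears only in Priya's list, so Priya = 8.
The 7 still-open variables draw from only 7 values {6, 7, 9, 10, 11, 12, 13}, so each is used; only Kira can be 13, hence Kira = 13.
Among the 6 still-open variables, 9 fits only Frank (and all 6 values in {6, 7, 9, 10, 11, 12} must be used), so Frank = 9.

Frank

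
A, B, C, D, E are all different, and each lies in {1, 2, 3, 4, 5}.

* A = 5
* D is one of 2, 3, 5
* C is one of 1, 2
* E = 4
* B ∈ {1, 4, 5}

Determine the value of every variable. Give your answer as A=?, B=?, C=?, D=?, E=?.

A=5, B=1, C=2, D=3, E=4

A has just one choice, so A = 5. Strike 5 from B, D.
That leaves E = 4. Strike 4 from B.
B has just one choice, so B = 1. So C can't be 1.
C has just one choice, so C = 2. Eliminate 2 elsewhere: D.
D has just one choice, so D = 3.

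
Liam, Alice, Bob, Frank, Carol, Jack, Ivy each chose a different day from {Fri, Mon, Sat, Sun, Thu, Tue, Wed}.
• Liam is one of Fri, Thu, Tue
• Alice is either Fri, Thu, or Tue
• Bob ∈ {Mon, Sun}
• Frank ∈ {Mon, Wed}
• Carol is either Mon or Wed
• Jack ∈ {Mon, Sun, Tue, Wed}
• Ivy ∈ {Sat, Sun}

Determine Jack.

Among the 7 variables, Sat fits only Ivy (and all 7 values in {Fri, Mon, Sat, Sun, Thu, Tue, Wed} must be used), so Ivy = Sat.
The 2 variables Frank and Carol are confined to {Mon, Wed}, which locks those values in; drop them from Bob, Jack.
Bob must be Sun (only option left). So Jack can't be Sun.
So Jack = Tue.

Tue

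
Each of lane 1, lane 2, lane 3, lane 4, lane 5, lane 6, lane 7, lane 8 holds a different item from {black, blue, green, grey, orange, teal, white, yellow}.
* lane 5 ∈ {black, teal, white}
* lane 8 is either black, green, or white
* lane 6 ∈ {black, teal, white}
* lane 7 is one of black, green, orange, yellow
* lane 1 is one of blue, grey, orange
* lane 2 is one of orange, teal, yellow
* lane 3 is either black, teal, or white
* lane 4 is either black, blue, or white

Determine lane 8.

green

The 8 variables draw from only 8 values {black, blue, green, grey, orange, teal, white, yellow}, so each is used; only lane 1 can be grey, hence lane 1 = grey.
Among the 7 still-open variables, blue fits only lane 4 (and all 7 values in {black, blue, green, orange, teal, white, yellow} must be used), so lane 4 = blue.
The 3 variables lane 3, lane 5, lane 6 are confined to {black, teal, white}, which locks those values in; drop them from lane 2, lane 7, lane 8.
So lane 8 = green.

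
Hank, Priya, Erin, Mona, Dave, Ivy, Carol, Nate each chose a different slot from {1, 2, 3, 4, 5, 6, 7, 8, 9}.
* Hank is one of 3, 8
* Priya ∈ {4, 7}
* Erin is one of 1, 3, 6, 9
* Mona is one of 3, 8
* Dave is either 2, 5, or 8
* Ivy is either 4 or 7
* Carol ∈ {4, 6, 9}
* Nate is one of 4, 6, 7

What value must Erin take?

The 2 variables Hank and Mona are confined to {3, 8}, which locks those values in; drop them from Erin, Dave.
Priya and Ivy share exactly the 2 values {4, 7}; by pigeonhole those values go to them, so strike 4, 7 from Carol, Nate.
Nate has just one choice, so Nate = 6. So Erin, Carol can't be 6.
That leaves Carol = 9. Eliminate 9 elsewhere: Erin.
So Erin = 1.

1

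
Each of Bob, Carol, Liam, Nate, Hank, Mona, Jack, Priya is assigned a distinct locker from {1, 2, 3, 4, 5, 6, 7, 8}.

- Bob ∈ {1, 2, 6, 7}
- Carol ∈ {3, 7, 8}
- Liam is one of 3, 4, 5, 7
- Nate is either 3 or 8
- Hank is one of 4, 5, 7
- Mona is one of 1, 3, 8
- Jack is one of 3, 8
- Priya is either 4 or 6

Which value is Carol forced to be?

Among the 8 variables, 2 fits only Bob (and all 8 values in {1, 2, 3, 4, 5, 6, 7, 8} must be used), so Bob = 2.
The 7 still-open variables draw from only 7 values {1, 3, 4, 5, 6, 7, 8}, so each is used; only Mona can be 1, hence Mona = 1.
Among the 6 still-open variables, 6 fits only Priya (and all 6 values in {3, 4, 5, 6, 7, 8} must be used), so Priya = 6.
Nate and Jack between them cover only {3, 8} — a naked pair. Remove those values from Carol, Liam.
So Carol = 7.

7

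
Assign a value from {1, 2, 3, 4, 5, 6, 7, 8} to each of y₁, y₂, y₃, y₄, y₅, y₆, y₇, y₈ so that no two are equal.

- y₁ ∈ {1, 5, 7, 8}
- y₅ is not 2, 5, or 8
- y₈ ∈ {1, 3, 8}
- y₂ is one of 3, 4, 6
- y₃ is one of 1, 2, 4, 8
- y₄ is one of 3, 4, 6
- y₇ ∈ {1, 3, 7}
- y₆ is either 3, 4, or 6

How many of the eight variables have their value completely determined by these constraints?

Among the 8 variables, 2 fits only y₃ (and all 8 values in {1, 2, 3, 4, 5, 6, 7, 8} must be used), so y₃ = 2.
Among the 7 still-open variables, 5 fits only y₁ (and all 7 values in {1, 3, 4, 5, 6, 7, 8} must be used), so y₁ = 5.
The 6 still-open variables draw from only 6 values {1, 3, 4, 6, 7, 8}, so each is used; only y₈ can be 8, hence y₈ = 8.
The 3 variables y₂, y₄, y₆ are confined to {3, 4, 6}, which locks those values in; drop them from y₅, y₇.
Determined: y₁=5, y₃=2, y₈=8. The other variables each still have more than one consistent value. That makes 3.

3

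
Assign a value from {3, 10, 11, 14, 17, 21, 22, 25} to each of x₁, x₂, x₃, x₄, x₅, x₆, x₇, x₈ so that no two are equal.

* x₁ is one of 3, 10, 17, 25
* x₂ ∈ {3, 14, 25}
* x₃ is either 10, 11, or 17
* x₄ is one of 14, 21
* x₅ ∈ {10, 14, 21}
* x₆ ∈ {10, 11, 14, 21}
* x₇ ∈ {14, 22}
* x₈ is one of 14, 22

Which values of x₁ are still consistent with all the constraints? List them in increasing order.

x₇ and x₈ share exactly the 2 values {14, 22}; by pigeonhole those values go to them, so strike 14, 22 from x₂, x₄, x₅, x₆.
x₄ has just one choice, so x₄ = 21. Eliminate 21 elsewhere: x₅, x₆.
That leaves x₅ = 10. Strike 10 from x₁, x₃, x₆.
That leaves x₆ = 11. So x₃ can't be 11.
That leaves x₃ = 17. Strike 17 from x₁.
No further eliminations apply; x₁ can still be any of 3, 25.

3, 25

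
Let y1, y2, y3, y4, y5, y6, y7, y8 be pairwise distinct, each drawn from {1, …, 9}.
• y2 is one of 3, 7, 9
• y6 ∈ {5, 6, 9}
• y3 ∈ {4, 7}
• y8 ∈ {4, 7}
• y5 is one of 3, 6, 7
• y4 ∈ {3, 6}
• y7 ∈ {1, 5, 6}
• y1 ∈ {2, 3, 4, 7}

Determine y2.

The 8 variables together cover exactly {1, 2, 3, 4, 5, 6, 7, 9} — 8 values for 8 variables — and 1 appears only in y7's list, so y7 = 1.
Among the 7 still-open variables, 2 fits only y1 (and all 7 values in {2, 3, 4, 5, 6, 7, 9} must be used), so y1 = 2.
The 6 still-open variables draw from only 6 values {3, 4, 5, 6, 7, 9}, so each is used; only y6 can be 5, hence y6 = 5.
Among the 5 still-open variables, 9 fits only y2 (and all 5 values in {3, 4, 6, 7, 9} must be used), so y2 = 9.

9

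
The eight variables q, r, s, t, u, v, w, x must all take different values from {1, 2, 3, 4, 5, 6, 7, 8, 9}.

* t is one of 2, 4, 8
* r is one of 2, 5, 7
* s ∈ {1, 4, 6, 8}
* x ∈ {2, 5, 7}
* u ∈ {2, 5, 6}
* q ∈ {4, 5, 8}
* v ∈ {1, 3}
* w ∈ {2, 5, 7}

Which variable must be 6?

u

The 8 variables together cover exactly {1, 2, 3, 4, 5, 6, 7, 8} — 8 values for 8 variables — and 3 appears only in v's list, so v = 3.
Among the 7 still-open variables, 1 fits only s (and all 7 values in {1, 2, 4, 5, 6, 7, 8} must be used), so s = 1.
The 6 still-open variables together cover exactly {2, 4, 5, 6, 7, 8} — 6 values for 6 variables — and 6 appears only in u's list, so u = 6.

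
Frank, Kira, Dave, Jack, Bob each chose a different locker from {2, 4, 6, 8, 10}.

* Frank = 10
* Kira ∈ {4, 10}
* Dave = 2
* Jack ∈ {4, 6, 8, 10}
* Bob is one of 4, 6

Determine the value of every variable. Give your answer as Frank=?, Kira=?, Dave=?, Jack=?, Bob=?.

Frank's domain is down to {10}, so Frank = 10. Remove 10 from Kira, Jack.
Kira's domain is down to {4}, so Kira = 4. Strike 4 from Jack, Bob.
Dave's domain is down to {2}, so Dave = 2.
That leaves Bob = 6. Strike 6 from Jack.
Jack must be 8 (only option left).

Frank=10, Kira=4, Dave=2, Jack=8, Bob=6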